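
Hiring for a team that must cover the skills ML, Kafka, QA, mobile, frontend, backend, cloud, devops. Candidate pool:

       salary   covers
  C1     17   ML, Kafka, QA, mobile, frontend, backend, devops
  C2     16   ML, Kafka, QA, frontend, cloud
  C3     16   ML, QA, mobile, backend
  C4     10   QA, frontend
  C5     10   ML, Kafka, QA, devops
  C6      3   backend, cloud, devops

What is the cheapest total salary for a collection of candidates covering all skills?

C1, C6 cover every skill at salary 17 + 3 = 20.
Any cover uses at least 2 candidates; among all covering selections none totals below 20.
Greedy by coverage-per-salary would pick C6, C5, C1 for 30 — worse than the optimum 20.

20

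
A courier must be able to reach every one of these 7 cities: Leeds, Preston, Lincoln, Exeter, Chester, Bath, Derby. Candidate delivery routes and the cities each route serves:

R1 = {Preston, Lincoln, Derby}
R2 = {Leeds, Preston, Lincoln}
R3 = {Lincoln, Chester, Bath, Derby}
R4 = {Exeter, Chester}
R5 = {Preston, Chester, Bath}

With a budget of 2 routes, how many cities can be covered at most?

6

Choosing R2, R3 covers {Leeds, Preston, Lincoln, Chester, Bath, Derby} — 6 cities.
No choice of 2 routes does better; here Exeter is left uncovered.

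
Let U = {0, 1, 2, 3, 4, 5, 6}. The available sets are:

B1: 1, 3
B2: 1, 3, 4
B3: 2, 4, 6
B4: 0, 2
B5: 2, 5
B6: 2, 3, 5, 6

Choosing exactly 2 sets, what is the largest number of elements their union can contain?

Choosing B2, B6 covers {1, 2, 3, 4, 5, 6} — 6 elements.
No choice of 2 sets does better; here 0 is left uncovered.

6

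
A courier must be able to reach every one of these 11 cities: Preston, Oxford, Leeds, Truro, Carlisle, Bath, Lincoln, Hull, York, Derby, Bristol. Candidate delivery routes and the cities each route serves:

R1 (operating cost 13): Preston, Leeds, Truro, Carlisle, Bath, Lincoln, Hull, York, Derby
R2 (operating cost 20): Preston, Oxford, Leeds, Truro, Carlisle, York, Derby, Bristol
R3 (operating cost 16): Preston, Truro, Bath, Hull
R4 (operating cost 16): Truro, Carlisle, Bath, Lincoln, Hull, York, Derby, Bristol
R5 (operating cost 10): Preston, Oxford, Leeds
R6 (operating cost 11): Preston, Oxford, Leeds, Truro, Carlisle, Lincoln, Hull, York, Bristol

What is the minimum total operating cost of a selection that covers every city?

24

R1, R6 cover every city at operating cost 13 + 11 = 24.
Any cover uses at least 2 routes; among all covering selections none totals below 24.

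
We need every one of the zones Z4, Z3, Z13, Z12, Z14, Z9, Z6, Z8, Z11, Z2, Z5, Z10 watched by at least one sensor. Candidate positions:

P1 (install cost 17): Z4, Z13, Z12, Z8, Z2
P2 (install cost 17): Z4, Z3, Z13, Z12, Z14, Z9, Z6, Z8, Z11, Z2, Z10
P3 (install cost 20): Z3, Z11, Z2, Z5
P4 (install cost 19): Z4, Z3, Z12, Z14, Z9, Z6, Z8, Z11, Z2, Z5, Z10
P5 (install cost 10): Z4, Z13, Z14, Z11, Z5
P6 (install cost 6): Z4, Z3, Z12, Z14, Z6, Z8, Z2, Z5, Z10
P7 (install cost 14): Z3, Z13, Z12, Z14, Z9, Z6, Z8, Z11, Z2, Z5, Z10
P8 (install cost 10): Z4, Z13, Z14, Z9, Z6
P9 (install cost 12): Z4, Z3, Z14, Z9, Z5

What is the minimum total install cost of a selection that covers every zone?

P6, P7 cover every zone at install cost 6 + 14 = 20.
Any cover uses at least 2 sensor positions; among all covering selections none totals below 20.

20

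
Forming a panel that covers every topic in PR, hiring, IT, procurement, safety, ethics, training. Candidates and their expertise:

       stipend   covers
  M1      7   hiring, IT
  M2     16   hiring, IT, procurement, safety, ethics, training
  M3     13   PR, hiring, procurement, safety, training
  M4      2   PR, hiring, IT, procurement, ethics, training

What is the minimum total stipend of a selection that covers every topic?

15

M3, M4 cover every topic at stipend 13 + 2 = 15.
Any cover uses at least 2 members; among all covering selections none totals below 15.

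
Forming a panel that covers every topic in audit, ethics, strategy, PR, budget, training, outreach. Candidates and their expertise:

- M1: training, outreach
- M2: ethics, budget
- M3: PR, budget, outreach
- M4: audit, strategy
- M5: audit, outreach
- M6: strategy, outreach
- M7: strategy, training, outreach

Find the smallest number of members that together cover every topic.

M1, M2, M3, M4 together cover {audit, ethics, strategy, PR, budget, training, outreach} — every topic.
No 3 of the 7 members cover everything (all 35 triples fall short), so 4 is minimum.

4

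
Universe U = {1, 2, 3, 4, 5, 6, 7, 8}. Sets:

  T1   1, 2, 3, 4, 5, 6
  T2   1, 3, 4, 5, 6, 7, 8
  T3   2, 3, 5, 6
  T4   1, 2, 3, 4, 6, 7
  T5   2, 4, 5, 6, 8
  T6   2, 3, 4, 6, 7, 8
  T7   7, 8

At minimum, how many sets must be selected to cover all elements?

2

T1, T2 together cover {1, 2, 3, 4, 5, 6, 7, 8} — every element.
No single set contains all 8 elements, so 2 is optimal.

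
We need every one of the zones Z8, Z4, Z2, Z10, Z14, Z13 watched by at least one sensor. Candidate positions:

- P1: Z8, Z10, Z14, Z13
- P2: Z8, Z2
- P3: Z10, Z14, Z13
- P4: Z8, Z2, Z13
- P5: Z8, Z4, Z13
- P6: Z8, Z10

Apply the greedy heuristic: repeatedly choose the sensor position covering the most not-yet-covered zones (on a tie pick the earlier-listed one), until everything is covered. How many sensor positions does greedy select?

Pick 1: P1 covers 4 new zones (Z8, Z10, Z14, Z13).
Pick 2: P2 covers 1 new zones (Z2).
Pick 3: P5 covers 1 new zones (Z4).
Greedy uses 3 sensor positions.

3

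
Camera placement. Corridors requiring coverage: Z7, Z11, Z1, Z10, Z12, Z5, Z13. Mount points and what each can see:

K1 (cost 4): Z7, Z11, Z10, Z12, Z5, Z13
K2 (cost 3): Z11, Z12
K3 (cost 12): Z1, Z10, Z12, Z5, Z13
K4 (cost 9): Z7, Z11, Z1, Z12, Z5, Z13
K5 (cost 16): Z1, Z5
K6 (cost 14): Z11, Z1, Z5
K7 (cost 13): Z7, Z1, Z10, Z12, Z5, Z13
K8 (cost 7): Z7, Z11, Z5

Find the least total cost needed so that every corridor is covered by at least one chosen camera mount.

K1, K4 cover every corridor at cost 4 + 9 = 13.
Any cover uses at least 2 camera mounts; among all covering selections none totals below 13.

13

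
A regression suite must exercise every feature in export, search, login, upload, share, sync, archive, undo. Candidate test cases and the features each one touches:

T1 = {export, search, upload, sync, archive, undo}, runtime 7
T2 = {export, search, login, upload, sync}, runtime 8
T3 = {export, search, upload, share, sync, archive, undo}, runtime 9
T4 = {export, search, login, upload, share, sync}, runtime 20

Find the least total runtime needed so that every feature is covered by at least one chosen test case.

T2, T3 cover every feature at runtime 8 + 9 = 17.
Any cover uses at least 2 test cases; among all covering selections none totals below 17.

17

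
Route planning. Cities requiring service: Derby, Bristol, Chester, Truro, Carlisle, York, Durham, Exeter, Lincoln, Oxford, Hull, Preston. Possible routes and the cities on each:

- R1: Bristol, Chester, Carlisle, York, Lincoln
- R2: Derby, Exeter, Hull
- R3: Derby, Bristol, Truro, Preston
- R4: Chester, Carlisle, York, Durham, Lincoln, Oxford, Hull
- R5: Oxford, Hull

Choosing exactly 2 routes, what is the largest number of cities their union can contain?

Choosing R3, R4 covers {Derby, Bristol, Chester, Truro, Carlisle, York, Durham, Lincoln, Oxford, Hull, Preston} — 11 cities.
No choice of 2 routes does better; here Exeter is left uncovered.

11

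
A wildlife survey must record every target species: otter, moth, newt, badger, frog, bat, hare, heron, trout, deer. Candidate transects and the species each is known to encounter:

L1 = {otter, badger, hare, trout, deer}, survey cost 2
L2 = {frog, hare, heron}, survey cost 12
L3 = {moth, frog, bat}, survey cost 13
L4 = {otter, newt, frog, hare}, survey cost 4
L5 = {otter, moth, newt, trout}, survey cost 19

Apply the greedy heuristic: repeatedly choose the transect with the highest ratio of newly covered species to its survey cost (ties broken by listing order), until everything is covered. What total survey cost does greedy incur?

Pick 1: L1 adds 5 new (otter, badger, hare, trout, deer) at survey cost 2 (ratio 5/2).
Pick 2: L4 adds 2 new (newt, frog) at survey cost 4 (ratio 2/4).
Pick 3: L3 adds 2 new (moth, bat) at survey cost 13 (ratio 2/13).
Pick 4: L2 adds 1 new (heron) at survey cost 12 (ratio 1/12).
Greedy total survey cost: 2 + 4 + 13 + 12 = 31.

31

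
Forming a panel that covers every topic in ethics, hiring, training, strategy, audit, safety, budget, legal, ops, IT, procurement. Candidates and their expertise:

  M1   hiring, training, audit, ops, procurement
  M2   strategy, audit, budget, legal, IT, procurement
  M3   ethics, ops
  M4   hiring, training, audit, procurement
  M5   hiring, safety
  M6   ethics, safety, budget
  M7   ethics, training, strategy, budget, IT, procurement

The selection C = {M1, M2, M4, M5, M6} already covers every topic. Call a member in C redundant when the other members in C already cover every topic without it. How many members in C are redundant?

2

Drop M1: ops uncovered — not redundant.
Drop M2: strategy, legal, IT uncovered — not redundant.
Drop M4: the rest still cover every topic — redundant.
Drop M5: the rest still cover every topic — redundant.
Drop M6: ethics uncovered — not redundant.
2 redundant: M4, M5.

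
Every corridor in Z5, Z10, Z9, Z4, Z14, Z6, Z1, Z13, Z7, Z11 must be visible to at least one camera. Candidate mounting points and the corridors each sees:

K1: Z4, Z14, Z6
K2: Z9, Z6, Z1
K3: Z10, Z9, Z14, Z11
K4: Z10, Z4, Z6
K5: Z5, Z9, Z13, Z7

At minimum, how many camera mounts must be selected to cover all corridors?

K1, K2, K3, K5 together cover {Z5, Z10, Z9, Z4, Z14, Z6, Z1, Z13, Z7, Z11} — every corridor.
No 3 of the 5 camera mounts cover everything (all 10 triples fall short), so 4 is minimum.

4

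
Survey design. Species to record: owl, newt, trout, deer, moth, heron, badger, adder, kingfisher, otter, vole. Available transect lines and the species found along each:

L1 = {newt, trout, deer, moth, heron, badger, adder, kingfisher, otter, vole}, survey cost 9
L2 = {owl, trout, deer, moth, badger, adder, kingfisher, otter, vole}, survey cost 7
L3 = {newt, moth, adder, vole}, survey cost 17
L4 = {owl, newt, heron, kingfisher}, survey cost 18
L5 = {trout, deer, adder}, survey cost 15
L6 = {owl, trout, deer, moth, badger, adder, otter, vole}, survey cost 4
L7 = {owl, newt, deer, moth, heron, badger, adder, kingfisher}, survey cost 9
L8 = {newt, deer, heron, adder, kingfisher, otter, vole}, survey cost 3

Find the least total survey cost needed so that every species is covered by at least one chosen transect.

L6, L8 cover every species at survey cost 4 + 3 = 7.
Any cover uses at least 2 transects; among all covering selections none totals below 7.

7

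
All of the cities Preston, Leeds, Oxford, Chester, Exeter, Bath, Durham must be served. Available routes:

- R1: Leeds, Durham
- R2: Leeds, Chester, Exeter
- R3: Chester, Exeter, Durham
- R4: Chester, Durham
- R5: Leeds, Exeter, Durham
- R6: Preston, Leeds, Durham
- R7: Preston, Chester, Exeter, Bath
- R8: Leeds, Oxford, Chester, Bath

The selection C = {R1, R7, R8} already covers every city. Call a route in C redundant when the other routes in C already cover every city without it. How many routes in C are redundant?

0

Drop R1: Durham uncovered — not redundant.
Drop R7: Preston, Exeter uncovered — not redundant.
Drop R8: Oxford uncovered — not redundant.
None of the routes in C is redundant.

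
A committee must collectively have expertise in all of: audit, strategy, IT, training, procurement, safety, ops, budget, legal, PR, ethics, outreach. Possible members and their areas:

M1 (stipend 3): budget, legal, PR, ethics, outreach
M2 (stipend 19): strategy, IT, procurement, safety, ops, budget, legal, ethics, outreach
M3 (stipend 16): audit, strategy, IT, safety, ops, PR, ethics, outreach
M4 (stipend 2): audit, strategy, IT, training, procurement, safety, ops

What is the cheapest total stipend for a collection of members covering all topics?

5

M1, M4 cover every topic at stipend 3 + 2 = 5.
Any cover uses at least 2 members; among all covering selections none totals below 5.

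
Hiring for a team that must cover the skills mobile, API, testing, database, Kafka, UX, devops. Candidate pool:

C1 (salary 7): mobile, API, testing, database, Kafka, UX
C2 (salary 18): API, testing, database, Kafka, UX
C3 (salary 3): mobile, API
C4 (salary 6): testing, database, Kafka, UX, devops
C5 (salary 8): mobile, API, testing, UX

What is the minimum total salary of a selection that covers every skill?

C3, C4 cover every skill at salary 3 + 6 = 9.
Any cover uses at least 2 candidates; among all covering selections none totals below 9.

9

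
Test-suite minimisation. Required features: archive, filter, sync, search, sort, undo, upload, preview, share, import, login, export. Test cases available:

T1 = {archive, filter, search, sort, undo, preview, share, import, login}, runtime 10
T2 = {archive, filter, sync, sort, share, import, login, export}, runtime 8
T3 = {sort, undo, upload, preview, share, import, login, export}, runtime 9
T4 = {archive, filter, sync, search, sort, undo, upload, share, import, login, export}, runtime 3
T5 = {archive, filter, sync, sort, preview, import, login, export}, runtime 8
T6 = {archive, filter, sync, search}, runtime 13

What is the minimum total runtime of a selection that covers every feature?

T4, T5 cover every feature at runtime 3 + 8 = 11.
Any cover uses at least 2 test cases; among all covering selections none totals below 11.

11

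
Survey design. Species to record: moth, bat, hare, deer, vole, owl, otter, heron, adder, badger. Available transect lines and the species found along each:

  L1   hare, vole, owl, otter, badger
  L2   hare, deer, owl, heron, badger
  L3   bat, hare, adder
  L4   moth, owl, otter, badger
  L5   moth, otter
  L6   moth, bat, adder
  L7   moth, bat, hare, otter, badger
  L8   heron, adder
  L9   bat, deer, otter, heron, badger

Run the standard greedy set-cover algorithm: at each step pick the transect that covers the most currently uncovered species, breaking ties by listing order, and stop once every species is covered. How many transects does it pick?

Pick 1: L1 covers 5 new species (hare, vole, owl, otter, badger).
Pick 2: L6 covers 3 new species (moth, bat, adder).
Pick 3: L2 covers 2 new species (deer, heron).
Greedy uses 3 transects.

3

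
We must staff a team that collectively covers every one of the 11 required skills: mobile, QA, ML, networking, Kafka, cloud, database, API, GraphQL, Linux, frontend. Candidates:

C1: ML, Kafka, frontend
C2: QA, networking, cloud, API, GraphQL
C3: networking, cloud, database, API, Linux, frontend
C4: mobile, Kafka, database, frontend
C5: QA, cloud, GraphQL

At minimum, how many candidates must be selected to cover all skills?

C1, C2, C3, C4 together cover {mobile, QA, ML, networking, Kafka, cloud, database, API, GraphQL, Linux, frontend} — every skill.
No 3 of the 5 candidates cover everything (all 10 triples fall short), so 4 is minimum.

4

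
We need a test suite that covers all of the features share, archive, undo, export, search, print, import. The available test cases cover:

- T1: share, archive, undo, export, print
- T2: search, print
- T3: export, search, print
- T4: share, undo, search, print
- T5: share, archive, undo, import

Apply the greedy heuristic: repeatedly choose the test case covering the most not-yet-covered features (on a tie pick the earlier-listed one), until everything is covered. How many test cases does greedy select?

Pick 1: T1 covers 5 new features (share, archive, undo, export, print).
Pick 2: T2 covers 1 new features (search).
Pick 3: T5 covers 1 new features (import).
Greedy uses 3 test cases. (The true minimum is 2.)

3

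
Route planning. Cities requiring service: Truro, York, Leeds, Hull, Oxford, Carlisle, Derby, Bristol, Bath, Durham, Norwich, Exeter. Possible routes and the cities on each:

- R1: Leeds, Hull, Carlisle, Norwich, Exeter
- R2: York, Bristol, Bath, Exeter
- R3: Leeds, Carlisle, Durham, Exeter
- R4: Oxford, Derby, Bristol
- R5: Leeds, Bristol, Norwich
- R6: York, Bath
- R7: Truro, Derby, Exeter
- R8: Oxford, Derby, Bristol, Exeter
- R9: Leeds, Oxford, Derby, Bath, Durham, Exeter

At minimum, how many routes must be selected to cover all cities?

4

R1, R2, R7, R9 together cover {Truro, York, Leeds, Hull, Oxford, Carlisle, Derby, Bristol, Bath, Durham, Norwich, Exeter} — every city.
No 3 of the 9 routes cover everything (all 84 triples fall short), so 4 is minimum.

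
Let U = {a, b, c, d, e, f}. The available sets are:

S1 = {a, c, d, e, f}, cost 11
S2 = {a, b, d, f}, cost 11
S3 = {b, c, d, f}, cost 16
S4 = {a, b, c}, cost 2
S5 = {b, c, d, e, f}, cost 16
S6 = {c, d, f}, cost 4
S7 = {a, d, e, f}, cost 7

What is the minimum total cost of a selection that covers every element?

S4, S7 cover every element at cost 2 + 7 = 9.
Any cover uses at least 2 sets; among all covering selections none totals below 9.
Greedy by coverage-per-cost would pick S4, S6, S7 for 13 — worse than the optimum 9.

9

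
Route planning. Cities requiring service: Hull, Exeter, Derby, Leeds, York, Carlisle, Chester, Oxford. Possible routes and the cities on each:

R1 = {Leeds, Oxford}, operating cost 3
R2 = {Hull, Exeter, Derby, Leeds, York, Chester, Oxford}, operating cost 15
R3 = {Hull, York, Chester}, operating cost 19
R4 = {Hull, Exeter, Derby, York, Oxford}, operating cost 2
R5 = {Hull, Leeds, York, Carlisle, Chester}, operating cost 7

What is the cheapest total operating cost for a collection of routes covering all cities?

9

R4, R5 cover every city at operating cost 2 + 7 = 9.
Any cover uses at least 2 routes; among all covering selections none totals below 9.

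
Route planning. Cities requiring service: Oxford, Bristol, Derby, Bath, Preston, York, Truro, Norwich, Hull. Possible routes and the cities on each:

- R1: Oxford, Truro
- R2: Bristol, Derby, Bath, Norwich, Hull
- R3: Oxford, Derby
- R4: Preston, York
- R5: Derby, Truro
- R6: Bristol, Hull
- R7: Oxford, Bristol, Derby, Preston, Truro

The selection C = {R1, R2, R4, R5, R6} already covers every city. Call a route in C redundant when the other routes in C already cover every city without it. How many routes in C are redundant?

2

Drop R1: Oxford uncovered — not redundant.
Drop R2: Bath, Norwich uncovered — not redundant.
Drop R4: Preston, York uncovered — not redundant.
Drop R5: the rest still cover every city — redundant.
Drop R6: the rest still cover every city — redundant.
2 redundant: R5, R6.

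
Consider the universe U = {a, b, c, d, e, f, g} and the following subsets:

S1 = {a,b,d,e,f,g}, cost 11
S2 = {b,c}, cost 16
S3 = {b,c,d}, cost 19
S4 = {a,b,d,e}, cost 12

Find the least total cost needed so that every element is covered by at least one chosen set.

27

S1, S2 cover every element at cost 11 + 16 = 27.
Any cover uses at least 2 sets; among all covering selections none totals below 27.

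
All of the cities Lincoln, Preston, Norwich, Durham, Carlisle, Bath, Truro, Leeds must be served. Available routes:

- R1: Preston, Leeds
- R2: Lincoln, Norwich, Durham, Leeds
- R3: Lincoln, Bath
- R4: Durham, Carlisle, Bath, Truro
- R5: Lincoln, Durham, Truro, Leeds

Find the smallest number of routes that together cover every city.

3

R1, R2, R4 together cover {Lincoln, Preston, Norwich, Durham, Carlisle, Bath, Truro, Leeds} — every city.
No 2 of the 5 routes cover everything (all 10 pairs fall short), so 3 is minimum.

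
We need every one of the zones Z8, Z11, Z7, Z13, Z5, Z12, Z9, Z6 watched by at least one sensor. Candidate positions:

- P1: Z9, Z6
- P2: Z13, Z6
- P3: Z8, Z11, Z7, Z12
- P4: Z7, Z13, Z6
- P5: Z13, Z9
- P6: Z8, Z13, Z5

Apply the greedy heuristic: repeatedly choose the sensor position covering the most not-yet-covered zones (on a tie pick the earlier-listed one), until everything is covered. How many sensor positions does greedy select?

Pick 1: P3 covers 4 new zones (Z8, Z11, Z7, Z12).
Pick 2: P1 covers 2 new zones (Z9, Z6).
Pick 3: P6 covers 2 new zones (Z13, Z5).
Greedy uses 3 sensor positions.

3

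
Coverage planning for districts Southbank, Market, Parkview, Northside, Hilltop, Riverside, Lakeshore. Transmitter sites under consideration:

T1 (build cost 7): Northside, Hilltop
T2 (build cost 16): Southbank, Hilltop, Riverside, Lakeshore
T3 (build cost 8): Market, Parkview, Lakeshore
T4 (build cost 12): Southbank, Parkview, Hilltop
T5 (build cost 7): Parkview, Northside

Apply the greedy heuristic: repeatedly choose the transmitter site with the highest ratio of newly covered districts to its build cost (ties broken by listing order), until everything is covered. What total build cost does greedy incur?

31

Pick 1: T3 adds 3 new (Market, Parkview, Lakeshore) at build cost 8 (ratio 3/8).
Pick 2: T1 adds 2 new (Northside, Hilltop) at build cost 7 (ratio 2/7).
Pick 3: T2 adds 2 new (Southbank, Riverside) at build cost 16 (ratio 2/16).
Greedy total build cost: 8 + 7 + 16 = 31.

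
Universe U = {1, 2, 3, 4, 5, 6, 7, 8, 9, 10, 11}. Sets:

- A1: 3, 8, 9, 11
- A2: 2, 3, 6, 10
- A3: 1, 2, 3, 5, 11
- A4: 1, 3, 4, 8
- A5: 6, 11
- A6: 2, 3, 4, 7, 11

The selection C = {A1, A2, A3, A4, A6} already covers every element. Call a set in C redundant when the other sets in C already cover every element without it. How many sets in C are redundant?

1

Drop A1: 9 uncovered — not redundant.
Drop A2: 6, 10 uncovered — not redundant.
Drop A3: 5 uncovered — not redundant.
Drop A4: the rest still cover every element — redundant.
Drop A6: 7 uncovered — not redundant.
1 redundant: A4.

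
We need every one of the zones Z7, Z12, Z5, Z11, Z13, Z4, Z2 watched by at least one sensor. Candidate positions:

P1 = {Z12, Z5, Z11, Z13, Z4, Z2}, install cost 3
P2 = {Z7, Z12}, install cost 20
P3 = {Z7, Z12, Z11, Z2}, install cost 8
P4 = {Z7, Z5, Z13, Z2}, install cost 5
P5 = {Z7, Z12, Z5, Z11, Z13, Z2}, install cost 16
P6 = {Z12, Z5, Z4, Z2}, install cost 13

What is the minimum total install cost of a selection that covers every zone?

P1, P4 cover every zone at install cost 3 + 5 = 8.
Any cover uses at least 2 sensor positions; among all covering selections none totals below 8.

8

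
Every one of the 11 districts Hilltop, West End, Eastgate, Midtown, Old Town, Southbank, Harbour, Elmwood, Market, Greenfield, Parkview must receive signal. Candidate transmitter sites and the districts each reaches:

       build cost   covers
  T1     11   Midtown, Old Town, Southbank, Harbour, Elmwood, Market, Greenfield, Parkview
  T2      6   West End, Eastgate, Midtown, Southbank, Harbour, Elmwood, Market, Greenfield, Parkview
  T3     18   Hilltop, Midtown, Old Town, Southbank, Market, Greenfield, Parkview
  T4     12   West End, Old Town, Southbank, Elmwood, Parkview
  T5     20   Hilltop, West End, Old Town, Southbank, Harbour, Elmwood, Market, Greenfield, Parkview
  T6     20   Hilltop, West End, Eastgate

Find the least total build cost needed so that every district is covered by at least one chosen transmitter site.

T2, T3 cover every district at build cost 6 + 18 = 24.
Any cover uses at least 2 transmitter sites; among all covering selections none totals below 24.

24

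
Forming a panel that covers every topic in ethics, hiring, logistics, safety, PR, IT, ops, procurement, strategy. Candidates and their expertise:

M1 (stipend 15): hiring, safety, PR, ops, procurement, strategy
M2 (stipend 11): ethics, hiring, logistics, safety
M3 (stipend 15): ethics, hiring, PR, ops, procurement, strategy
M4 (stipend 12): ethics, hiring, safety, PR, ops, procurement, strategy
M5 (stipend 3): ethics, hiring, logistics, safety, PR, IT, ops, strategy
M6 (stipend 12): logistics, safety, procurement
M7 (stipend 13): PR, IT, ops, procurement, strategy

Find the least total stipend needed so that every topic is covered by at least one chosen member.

M4, M5 cover every topic at stipend 12 + 3 = 15.
Any cover uses at least 2 members; among all covering selections none totals below 15.

15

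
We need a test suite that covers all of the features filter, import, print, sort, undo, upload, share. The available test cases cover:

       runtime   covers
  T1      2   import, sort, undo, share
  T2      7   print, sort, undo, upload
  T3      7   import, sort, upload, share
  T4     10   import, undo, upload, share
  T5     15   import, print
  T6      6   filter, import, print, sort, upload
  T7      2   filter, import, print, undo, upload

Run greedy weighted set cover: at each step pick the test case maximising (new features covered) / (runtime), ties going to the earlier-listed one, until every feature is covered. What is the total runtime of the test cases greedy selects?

Pick 1: T7 adds 5 new (filter, import, print, undo, upload) at runtime 2 (ratio 5/2).
Pick 2: T1 adds 2 new (sort, share) at runtime 2 (ratio 2/2).
Greedy total runtime: 2 + 2 = 4.

4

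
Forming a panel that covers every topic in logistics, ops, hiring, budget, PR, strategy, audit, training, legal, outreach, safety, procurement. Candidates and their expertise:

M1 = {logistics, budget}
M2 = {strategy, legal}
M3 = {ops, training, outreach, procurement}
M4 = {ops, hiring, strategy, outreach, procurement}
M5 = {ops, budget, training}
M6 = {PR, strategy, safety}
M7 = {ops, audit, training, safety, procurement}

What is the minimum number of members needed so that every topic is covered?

5

M1, M2, M4, M6, M7 together cover {logistics, ops, hiring, budget, PR, strategy, audit, training, legal, outreach, safety, procurement} — every topic.
No 4 of the 7 members cover everything (all 35 size-4 selections fall short), so 5 is minimum.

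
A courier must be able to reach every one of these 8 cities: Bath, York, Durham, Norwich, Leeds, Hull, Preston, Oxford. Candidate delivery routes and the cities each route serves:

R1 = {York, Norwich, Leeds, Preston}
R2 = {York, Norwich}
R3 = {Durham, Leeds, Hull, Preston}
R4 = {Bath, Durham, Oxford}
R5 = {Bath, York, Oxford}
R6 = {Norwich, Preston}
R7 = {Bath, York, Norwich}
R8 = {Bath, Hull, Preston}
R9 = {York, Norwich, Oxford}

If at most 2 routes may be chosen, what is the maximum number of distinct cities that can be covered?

Choosing R1, R4 covers {Bath, York, Durham, Norwich, Leeds, Preston, Oxford} — 7 cities.
No choice of 2 routes does better; here Hull is left uncovered.

7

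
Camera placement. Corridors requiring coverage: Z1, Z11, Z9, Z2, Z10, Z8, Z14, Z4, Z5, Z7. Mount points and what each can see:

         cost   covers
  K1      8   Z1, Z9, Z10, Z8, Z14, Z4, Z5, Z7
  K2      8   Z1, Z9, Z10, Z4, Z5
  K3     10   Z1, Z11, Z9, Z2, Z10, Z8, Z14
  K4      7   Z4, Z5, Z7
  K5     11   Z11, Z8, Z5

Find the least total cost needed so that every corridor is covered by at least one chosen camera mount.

17

K3, K4 cover every corridor at cost 10 + 7 = 17.
Any cover uses at least 2 camera mounts; among all covering selections none totals below 17.
Greedy by coverage-per-cost would pick K1, K3 for 18 — worse than the optimum 17.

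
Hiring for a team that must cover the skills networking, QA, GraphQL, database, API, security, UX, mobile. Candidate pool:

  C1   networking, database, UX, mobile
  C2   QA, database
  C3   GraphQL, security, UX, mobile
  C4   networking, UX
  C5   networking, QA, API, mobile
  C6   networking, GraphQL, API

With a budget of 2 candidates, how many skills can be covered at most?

Choosing C3, C5 covers {networking, QA, GraphQL, API, security, UX, mobile} — 7 skills.
No choice of 2 candidates does better; here database is left uncovered.

7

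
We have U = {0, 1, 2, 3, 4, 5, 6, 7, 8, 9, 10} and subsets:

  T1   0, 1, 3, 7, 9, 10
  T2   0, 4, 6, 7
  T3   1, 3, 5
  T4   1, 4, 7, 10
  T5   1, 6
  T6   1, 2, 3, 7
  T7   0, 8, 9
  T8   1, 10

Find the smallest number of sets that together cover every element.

5

T1, T2, T3, T6, T7 together cover {0, 1, 2, 3, 4, 5, 6, 7, 8, 9, 10} — every element.
No 4 of the 8 sets cover everything (all 70 size-4 selections fall short), so 5 is minimum.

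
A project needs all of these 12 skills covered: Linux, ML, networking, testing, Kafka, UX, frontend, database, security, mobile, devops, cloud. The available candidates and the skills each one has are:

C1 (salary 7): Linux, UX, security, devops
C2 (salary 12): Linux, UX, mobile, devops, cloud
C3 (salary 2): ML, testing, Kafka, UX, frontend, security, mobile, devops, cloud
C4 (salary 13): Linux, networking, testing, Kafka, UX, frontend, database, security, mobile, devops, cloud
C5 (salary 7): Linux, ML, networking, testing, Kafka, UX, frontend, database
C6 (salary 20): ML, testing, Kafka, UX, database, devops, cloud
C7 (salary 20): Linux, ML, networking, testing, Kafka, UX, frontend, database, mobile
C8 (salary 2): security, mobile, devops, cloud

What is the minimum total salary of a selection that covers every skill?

9

C3, C5 cover every skill at salary 2 + 7 = 9.
Any cover uses at least 2 candidates; among all covering selections none totals below 9.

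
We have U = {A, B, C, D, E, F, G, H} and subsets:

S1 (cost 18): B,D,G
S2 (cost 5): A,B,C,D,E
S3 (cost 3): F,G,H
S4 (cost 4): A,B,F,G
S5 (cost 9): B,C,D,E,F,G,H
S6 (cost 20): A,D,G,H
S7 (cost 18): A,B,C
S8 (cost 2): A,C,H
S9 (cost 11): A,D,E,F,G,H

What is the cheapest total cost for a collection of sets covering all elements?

S2, S3 cover every element at cost 5 + 3 = 8.
Any cover uses at least 2 sets; among all covering selections none totals below 8.

8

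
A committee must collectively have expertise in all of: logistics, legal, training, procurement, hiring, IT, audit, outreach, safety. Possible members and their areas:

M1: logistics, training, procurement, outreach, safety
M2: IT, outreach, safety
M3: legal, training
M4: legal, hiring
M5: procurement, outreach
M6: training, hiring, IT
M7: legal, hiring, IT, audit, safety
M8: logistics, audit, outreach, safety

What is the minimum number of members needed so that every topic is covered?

M1, M7 together cover {logistics, legal, training, procurement, hiring, IT, audit, outreach, safety} — every topic.
No single member contains all 9 topics, so 2 is optimal.

2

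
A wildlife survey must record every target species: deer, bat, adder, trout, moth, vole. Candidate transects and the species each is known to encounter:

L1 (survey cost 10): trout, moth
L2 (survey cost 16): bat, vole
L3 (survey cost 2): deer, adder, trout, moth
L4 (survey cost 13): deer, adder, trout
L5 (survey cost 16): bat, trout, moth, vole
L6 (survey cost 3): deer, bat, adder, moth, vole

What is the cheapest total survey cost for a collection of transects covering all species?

5

L3, L6 cover every species at survey cost 2 + 3 = 5.
Any cover uses at least 2 transects; among all covering selections none totals below 5.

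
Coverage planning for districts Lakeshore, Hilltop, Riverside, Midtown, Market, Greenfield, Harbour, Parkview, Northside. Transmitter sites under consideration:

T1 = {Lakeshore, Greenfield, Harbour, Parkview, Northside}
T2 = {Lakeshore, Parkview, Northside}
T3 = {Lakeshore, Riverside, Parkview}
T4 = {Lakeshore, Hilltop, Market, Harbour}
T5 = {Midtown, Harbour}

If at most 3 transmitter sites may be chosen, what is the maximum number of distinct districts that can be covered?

Choosing T1, T3, T4 covers {Lakeshore, Hilltop, Riverside, Market, Greenfield, Harbour, Parkview, Northside} — 8 districts.
No choice of 3 transmitter sites does better; here Midtown is left uncovered.

8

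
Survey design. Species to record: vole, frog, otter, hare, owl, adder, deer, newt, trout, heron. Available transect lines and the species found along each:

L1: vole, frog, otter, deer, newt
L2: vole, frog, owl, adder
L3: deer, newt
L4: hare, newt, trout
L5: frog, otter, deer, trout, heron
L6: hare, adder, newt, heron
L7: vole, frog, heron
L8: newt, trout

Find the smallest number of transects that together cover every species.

L2, L4, L5 together cover {vole, frog, otter, hare, owl, adder, deer, newt, trout, heron} — every species.
No 2 of the 8 transects cover everything (all 28 pairs fall short), so 3 is minimum.
Greedy (largest uncovered first) would take L1, L6, L2, L4 — 4 transects — but 3 suffice.

3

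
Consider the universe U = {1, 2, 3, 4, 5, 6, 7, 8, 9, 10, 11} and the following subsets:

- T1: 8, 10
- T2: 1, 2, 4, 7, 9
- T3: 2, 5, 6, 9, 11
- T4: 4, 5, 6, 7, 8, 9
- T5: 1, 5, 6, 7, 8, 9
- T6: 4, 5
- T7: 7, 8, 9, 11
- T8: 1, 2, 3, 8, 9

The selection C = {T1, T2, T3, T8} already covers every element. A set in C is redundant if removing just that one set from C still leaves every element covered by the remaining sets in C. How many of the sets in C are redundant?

Drop T1: 10 uncovered — not redundant.
Drop T2: 4, 7 uncovered — not redundant.
Drop T3: 5, 6, 11 uncovered — not redundant.
Drop T8: 3 uncovered — not redundant.
None of the sets in C is redundant.

0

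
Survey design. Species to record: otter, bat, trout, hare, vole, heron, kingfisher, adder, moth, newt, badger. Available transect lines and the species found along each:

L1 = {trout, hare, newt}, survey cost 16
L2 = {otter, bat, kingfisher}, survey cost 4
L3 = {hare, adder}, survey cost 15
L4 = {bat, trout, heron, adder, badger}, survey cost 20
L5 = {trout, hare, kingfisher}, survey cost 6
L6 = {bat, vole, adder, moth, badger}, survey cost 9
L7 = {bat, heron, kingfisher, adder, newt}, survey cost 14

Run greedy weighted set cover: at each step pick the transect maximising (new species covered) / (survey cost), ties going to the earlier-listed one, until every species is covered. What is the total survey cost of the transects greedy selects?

33

Pick 1: L2 adds 3 new (otter, bat, kingfisher) at survey cost 4 (ratio 3/4).
Pick 2: L6 adds 4 new (vole, adder, moth, badger) at survey cost 9 (ratio 4/9).
Pick 3: L5 adds 2 new (trout, hare) at survey cost 6 (ratio 2/6).
Pick 4: L7 adds 2 new (heron, newt) at survey cost 14 (ratio 2/14).
Greedy total survey cost: 4 + 9 + 6 + 14 = 33.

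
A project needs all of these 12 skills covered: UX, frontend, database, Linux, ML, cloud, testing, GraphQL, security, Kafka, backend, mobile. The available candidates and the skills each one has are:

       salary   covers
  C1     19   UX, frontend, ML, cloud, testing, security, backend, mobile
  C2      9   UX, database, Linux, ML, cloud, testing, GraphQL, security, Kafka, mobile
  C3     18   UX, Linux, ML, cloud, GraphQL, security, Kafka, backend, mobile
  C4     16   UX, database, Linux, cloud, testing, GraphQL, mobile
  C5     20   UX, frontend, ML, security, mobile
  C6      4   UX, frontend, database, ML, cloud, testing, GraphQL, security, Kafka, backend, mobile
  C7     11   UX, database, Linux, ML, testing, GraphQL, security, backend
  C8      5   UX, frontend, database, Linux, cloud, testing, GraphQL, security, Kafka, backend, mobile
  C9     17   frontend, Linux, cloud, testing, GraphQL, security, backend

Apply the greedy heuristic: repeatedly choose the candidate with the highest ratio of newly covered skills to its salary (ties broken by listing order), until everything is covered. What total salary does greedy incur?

Pick 1: C6 adds 11 new (UX, frontend, database, ML, cloud, testing, GraphQL, security, Kafka, backend, mobile) at salary 4 (ratio 11/4).
Pick 2: C8 adds 1 new (Linux) at salary 5 (ratio 1/5).
Greedy total salary: 4 + 5 = 9.

9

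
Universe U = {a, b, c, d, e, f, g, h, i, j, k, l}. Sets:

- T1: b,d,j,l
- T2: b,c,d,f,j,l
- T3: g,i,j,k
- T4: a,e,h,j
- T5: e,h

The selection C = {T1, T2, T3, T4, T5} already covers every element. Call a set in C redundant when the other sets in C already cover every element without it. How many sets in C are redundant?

2

Drop T1: the rest still cover every element — redundant.
Drop T2: c, f uncovered — not redundant.
Drop T3: g, i, k uncovered — not redundant.
Drop T4: a uncovered — not redundant.
Drop T5: the rest still cover every element — redundant.
2 redundant: T1, T5.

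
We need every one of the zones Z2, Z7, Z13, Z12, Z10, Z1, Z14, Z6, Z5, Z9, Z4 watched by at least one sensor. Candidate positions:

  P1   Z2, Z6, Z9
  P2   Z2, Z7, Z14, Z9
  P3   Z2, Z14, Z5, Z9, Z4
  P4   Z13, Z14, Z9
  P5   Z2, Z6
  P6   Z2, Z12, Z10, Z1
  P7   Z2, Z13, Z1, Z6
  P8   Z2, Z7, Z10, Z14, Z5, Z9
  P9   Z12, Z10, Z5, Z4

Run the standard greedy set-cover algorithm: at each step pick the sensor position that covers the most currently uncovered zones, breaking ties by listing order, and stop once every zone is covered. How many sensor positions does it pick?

Pick 1: P8 covers 6 new zones (Z2, Z7, Z10, Z14, Z5, Z9).
Pick 2: P7 covers 3 new zones (Z13, Z1, Z6).
Pick 3: P9 covers 2 new zones (Z12, Z4).
Greedy uses 3 sensor positions.

3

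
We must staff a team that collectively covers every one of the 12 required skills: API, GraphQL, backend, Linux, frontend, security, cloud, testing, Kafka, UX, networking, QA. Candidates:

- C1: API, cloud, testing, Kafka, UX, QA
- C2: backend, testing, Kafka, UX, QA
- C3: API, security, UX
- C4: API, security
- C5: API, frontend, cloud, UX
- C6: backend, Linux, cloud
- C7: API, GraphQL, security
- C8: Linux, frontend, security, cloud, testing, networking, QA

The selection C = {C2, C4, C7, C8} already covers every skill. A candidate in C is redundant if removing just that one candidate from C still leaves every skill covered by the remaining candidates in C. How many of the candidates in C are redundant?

Drop C2: backend, Kafka, UX uncovered — not redundant.
Drop C4: the rest still cover every skill — redundant.
Drop C7: GraphQL uncovered — not redundant.
Drop C8: Linux, frontend, cloud, networking uncovered — not redundant.
1 redundant: C4.

1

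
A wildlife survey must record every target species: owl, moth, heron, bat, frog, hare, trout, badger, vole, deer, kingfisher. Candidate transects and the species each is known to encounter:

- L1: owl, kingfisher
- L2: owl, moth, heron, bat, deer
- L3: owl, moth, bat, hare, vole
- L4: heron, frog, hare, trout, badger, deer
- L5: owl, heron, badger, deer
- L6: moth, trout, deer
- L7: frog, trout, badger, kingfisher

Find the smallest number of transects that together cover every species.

3

L1, L3, L4 together cover {owl, moth, heron, bat, frog, hare, trout, badger, vole, deer, kingfisher} — every species.
No 2 of the 7 transects cover everything (all 21 pairs fall short), so 3 is minimum.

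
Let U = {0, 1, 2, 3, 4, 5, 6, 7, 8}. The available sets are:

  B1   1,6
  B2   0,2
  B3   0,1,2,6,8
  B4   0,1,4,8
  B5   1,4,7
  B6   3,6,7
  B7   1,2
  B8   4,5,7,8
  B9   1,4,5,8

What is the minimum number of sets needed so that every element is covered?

B2, B6, B9 together cover {0, 1, 2, 3, 4, 5, 6, 7, 8} — every element.
No 2 of the 9 sets cover everything (all 36 pairs fall short), so 3 is minimum.

3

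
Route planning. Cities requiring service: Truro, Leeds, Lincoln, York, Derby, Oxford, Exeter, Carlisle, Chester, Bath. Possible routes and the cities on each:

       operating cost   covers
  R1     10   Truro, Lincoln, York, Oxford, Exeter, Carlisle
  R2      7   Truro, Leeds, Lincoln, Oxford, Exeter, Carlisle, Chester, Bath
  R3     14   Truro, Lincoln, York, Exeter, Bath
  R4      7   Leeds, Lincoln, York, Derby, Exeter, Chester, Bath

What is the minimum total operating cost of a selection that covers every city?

14

R2, R4 cover every city at operating cost 7 + 7 = 14.
Any cover uses at least 2 routes; among all covering selections none totals below 14.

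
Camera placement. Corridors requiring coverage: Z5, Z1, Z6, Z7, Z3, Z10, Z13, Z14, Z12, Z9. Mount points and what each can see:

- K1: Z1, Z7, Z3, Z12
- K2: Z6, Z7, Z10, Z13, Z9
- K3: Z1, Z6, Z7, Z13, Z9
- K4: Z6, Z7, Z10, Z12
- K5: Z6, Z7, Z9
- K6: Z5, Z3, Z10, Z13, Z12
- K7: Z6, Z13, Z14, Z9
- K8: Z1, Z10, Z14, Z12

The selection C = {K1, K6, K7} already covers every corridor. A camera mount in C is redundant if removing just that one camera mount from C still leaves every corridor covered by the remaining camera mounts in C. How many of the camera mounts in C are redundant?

0

Drop K1: Z1, Z7 uncovered — not redundant.
Drop K6: Z5, Z10 uncovered — not redundant.
Drop K7: Z6, Z14, Z9 uncovered — not redundant.
None of the camera mounts in C is redundant.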